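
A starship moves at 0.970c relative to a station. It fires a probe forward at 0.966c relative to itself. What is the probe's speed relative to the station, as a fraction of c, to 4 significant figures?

Relativistic velocity addition: u = (u' + v)/(1 + u'v/c²)
= (0.966 + 0.970)/(1 + 0.966×0.970) = 1.936/1.93702 = 0.9995

u ≈ 0.9995c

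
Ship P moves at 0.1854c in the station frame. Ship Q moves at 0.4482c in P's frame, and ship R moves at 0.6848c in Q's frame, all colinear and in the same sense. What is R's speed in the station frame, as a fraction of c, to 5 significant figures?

Compose boost 2: (0.4482 + 0.1854)/(1 + 0.4482×0.1854) = 0.63360/1.083096 = 0.5849895
Compose boost 3: (0.6848 + 0.5849895)/(1 + 0.6848×0.5849895) = 1.269790/1.400601 = 0.90660

u ≈ 0.90660c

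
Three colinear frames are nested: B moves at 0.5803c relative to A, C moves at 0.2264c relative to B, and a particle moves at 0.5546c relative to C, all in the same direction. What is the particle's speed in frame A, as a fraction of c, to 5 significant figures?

u ≈ 0.90840c

Compose boost 2: (0.2264 + 0.5803)/(1 + 0.2264×0.5803) = 0.80670/1.131380 = 0.7130231
Compose boost 3: (0.5546 + 0.7130231)/(1 + 0.5546×0.7130231) = 1.267623/1.395443 = 0.90840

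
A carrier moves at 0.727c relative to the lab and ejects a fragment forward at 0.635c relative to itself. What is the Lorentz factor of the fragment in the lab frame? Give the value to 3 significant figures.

u_lab = (0.635 + 0.727)/(1 + 0.635×0.727) = 1.362/1.46164 = 0.931827
γ = 1/√(1 − 0.931827²) = 2.76

γ ≈ 2.76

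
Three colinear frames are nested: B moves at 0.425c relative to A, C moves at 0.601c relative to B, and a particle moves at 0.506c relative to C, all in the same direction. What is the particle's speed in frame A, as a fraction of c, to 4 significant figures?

Compose boost 2: (0.601 + 0.425)/(1 + 0.601×0.425) = 1.026/1.25543 = 0.817253
Compose boost 3: (0.506 + 0.817253)/(1 + 0.506×0.817253) = 1.32325/1.41353 = 0.9361

u ≈ 0.9361c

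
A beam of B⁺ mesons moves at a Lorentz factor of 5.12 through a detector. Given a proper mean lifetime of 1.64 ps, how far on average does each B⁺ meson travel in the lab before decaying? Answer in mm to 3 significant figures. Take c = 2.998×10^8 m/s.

d ≈ 2.47 mm

β = √(1 − 1/γ²) = √(1 − 1/5.12²) = 0.98074
Dilated lifetime: Δt = γτ₀ = 5.12 × 1.64 ps = 8.3968 ps
d = vΔt = 0.98074c × 8.3968 ps = 2.9403×10^8 m/s × 8.3968×10^-12 s = 2.47 mm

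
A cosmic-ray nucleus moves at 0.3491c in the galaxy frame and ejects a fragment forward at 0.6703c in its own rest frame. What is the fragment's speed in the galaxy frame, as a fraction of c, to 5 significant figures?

u ≈ 0.82609c

Compose boost 2: (0.6703 + 0.3491)/(1 + 0.6703×0.3491) = 1.0194/1.234002 = 0.82609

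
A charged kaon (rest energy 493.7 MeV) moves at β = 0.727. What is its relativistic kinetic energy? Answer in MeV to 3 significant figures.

K ≈ 225 MeV

γ = 1/√(1 − 0.727²) = 1.4564
K = (γ − 1)m₀c² = (1.4564 − 1) × 493.7 MeV = 0.45637 × 493.7 MeV = 225 MeV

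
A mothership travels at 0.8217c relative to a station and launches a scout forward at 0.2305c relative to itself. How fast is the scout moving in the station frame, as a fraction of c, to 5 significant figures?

Compose boost 2: (0.2305 + 0.8217)/(1 + 0.2305×0.8217) = 1.0522/1.189402 = 0.88465

u ≈ 0.88465c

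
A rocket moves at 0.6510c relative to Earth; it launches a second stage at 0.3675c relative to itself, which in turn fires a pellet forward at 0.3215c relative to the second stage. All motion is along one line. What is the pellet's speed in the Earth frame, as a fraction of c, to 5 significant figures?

u ≈ 0.90440c

Compose boost 2: (0.3675 + 0.6510)/(1 + 0.3675×0.6510) = 1.0185/1.239243 = 0.8218730
Compose boost 3: (0.3215 + 0.8218730)/(1 + 0.3215×0.8218730) = 1.143373/1.264232 = 0.90440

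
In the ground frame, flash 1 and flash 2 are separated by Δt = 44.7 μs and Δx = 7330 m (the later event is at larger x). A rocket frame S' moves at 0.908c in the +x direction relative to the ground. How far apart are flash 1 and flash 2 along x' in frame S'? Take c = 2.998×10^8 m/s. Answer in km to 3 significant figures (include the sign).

γ = 1/√(1 − 0.908²) = 2.3868
Δx' = γ(Δx − vΔt) = 2.3868 × (7330 m − 0.908×(2.998×10^8 m/s)×44.7×10^-6 s)
= 2.3868 × (-4838.2 m) = -11.5 km

Δx' ≈ -11.5 km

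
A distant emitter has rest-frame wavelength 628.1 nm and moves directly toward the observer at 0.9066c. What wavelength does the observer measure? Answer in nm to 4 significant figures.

Relativistic Doppler: λ_obs = λ_src √((1−β)/(1+β))
= 628.1 × √(0.0934000/1.90660) = 628.1 × 0.221332 = 139.0 nm

λ_obs ≈ 139.0 nm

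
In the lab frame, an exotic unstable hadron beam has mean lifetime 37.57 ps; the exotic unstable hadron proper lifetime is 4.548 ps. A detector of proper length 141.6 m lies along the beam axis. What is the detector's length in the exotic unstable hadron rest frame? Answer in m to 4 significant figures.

Time dilation ⇒ γ = Δt/τ₀ = 37.57/4.548 = 8.26077
Length contraction: L = L₀/γ = 141.6/8.26077 = 17.14 m

L ≈ 17.14 m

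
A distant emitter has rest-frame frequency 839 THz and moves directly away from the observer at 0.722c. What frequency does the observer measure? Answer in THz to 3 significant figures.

f_obs ≈ 337 THz

Relativistic Doppler: f_obs = f_src √((1−β)/(1+β))
= 839 × √(0.27800/1.7220) = 839 × 0.40180 = 337 THz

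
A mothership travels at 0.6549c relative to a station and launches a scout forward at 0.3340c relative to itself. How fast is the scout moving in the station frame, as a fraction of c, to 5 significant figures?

Compose boost 2: (0.3340 + 0.6549)/(1 + 0.3340×0.6549) = 0.98890/1.218737 = 0.81141

u ≈ 0.81141c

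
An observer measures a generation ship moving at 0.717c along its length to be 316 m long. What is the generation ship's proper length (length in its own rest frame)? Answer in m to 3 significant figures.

γ = 1/√(1 − 0.717²) = 1.4346
L₀ = γL = 1.4346 × 316 = 453 m

L₀ ≈ 453 m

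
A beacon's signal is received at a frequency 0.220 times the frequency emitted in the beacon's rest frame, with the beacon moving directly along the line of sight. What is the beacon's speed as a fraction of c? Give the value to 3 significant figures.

f_obs/f_src = √((1−β)/(1+β)) = 0.220  ⇒  (1−β)/(1+β) = 0.048400
β = |1 − D²|/(1 + D²) = |1 − 0.048400|/(1 + 0.048400) = 0.908

β ≈ 0.908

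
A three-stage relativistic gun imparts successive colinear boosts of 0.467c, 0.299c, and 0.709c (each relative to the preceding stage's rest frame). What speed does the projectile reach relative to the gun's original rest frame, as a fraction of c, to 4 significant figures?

u ≈ 0.9354c

Compose boost 2: (0.299 + 0.467)/(1 + 0.299×0.467) = 0.7660/1.13963 = 0.672146
Compose boost 3: (0.709 + 0.672146)/(1 + 0.709×0.672146) = 1.38115/1.47655 = 0.9354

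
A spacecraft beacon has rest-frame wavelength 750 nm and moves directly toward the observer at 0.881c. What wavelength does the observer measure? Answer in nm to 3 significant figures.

λ_obs ≈ 189 nm

Relativistic Doppler: λ_obs = λ_src √((1−β)/(1+β))
= 750 × √(0.11900/1.8810) = 750 × 0.25152 = 189 nm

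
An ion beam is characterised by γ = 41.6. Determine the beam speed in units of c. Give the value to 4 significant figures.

β = √(1 − 1/γ²) = √(1 − 1/41.6²) = √(0.999422) = 0.9997

β ≈ 0.9997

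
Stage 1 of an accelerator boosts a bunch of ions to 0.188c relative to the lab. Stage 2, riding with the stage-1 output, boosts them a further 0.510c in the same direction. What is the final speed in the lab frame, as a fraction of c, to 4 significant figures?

Compose boost 2: (0.510 + 0.188)/(1 + 0.510×0.188) = 0.6980/1.09588 = 0.6369

u ≈ 0.6369c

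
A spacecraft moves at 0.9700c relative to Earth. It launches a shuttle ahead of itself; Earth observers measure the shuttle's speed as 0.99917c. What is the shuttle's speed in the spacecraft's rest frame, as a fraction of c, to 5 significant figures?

Inverse velocity addition: u' = (u − v)/(1 − uv/c²)
= (0.99917 − 0.9700)/(1 − 0.99917×0.9700) = 0.029170/0.03080510 = 0.94692

u' ≈ 0.94692c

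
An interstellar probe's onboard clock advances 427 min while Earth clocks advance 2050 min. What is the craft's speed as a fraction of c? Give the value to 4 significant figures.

γ = Δt/τ₀ = 2050/427 = 4.80094
β = √(1 − 1/γ²) = √(1 − 1/4.80094²) = 0.9781

β ≈ 0.9781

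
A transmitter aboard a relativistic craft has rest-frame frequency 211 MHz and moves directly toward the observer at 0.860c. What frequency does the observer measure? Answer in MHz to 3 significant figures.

Relativistic Doppler: f_obs = f_src √((1+β)/(1−β))
= 211 × √(1.8600/0.14000) = 211 × 3.6450 = 769 MHz

f_obs ≈ 769 MHz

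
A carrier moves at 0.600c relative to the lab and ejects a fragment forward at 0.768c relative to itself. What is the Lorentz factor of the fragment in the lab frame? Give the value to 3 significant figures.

u_lab = (0.768 + 0.600)/(1 + 0.768×0.600) = 1.368/1.46080 = 0.936473
γ = 1/√(1 − 0.936473²) = 2.85

γ ≈ 2.85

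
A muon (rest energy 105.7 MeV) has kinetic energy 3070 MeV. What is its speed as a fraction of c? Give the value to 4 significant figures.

β ≈ 0.9994

γ = 1 + K/(m₀c²) = 1 + 3070/105.7 = 30.0445
β = √(1 − 1/γ²) = 0.9994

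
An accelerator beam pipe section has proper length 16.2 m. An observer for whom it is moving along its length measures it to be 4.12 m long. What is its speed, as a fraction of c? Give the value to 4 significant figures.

γ = L₀/L = 16.2/4.12 = 3.93204
β = √(1 − 1/γ²) = 0.9671

β ≈ 0.9671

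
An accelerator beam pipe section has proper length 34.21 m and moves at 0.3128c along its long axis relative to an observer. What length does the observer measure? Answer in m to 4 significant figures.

γ = 1/√(1 − 0.3128²) = 1.05283
Length contraction: L = L₀/γ = 34.21/1.05283 = 32.49 m

L ≈ 32.49 m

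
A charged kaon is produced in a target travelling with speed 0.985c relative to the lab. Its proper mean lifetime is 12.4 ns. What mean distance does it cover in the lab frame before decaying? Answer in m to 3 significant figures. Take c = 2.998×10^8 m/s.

γ = 1/√(1 − 0.985²) = 5.7953
Dilated lifetime: Δt = γτ₀ = 5.7953 × 12.4 ns = 71.861 ns
d = vΔt = 0.985c × 71.861 ns = 2.9530×10^8 m/s × 7.1861×10^-8 s = 21.2 m

d ≈ 21.2 m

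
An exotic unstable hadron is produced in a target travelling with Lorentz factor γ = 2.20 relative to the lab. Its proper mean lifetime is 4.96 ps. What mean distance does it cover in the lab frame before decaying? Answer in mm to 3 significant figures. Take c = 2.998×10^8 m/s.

β = √(1 − 1/γ²) = √(1 − 1/2.20²) = 0.89072
Dilated lifetime: Δt = γτ₀ = 2.20 × 4.96 ps = 10.912 ps
d = vΔt = 0.89072c × 10.912 ps = 2.6704×10^8 m/s × 1.0912×10^-11 s = 2.91 mm

d ≈ 2.91 mm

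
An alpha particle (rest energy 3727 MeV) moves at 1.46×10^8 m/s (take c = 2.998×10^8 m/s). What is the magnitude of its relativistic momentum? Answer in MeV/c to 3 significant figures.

p ≈ 2080 MeV/c

β = v/c = 1.46×10^8 / 2.998×10^8 = 0.48699
γ = 1/√(1 − 0.48699²) = 1.1449
p = γβm₀c = 1.1449 × 0.48699 × 3727 MeV/c = 2080 MeV/c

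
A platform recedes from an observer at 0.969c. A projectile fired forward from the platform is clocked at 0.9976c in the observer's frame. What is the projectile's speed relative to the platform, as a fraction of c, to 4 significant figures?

u' ≈ 0.8582c

Inverse velocity addition: u' = (u − v)/(1 − uv/c²)
= (0.9976 − 0.969)/(1 − 0.9976×0.969) = 0.02860/0.0333256 = 0.8582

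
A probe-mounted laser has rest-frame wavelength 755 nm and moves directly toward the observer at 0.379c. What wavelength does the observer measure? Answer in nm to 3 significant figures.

Relativistic Doppler: λ_obs = λ_src √((1−β)/(1+β))
= 755 × √(0.62100/1.3790) = 755 × 0.67106 = 507 nm

λ_obs ≈ 507 nm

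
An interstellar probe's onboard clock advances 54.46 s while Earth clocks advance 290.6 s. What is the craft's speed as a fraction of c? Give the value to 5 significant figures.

β ≈ 0.98228

γ = Δt/τ₀ = 290.6/54.46 = 5.336026
β = √(1 − 1/γ²) = √(1 − 1/5.336026²) = 0.98228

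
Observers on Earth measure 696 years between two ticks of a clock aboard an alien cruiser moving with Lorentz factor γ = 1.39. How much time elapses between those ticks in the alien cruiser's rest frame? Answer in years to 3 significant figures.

τ₀ ≈ 501 years

γ = 1.39 (given)
Proper time: τ₀ = Δt/γ = 696/1.39 = 501 years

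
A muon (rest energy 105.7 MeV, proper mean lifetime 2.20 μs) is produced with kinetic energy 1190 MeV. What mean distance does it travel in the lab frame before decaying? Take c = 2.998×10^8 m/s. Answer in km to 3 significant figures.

γ = 1 + K/(m₀c²) = 1 + 1190/105.7 = 12.258
β = √(1 − 1/γ²) = 0.99667
Dilated lifetime: γτ₀ = 12.258 × 2.20 μs = 26.968 μs
d = βc·γτ₀ = 0.99667 × (2.998×10^8 m/s) × 2.6968×10^-5 s = 8.06 km

d ≈ 8.06 km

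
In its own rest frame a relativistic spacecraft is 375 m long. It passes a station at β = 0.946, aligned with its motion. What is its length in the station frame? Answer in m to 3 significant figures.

γ = 1/√(1 − 0.946²) = 3.0848
Length contraction: L = L₀/γ = 375/3.0848 = 122 m

L ≈ 122 m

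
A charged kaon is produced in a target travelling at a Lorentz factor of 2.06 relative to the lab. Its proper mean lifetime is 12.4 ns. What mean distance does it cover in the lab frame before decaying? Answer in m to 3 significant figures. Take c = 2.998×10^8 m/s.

β = √(1 − 1/γ²) = √(1 − 1/2.06²) = 0.87427
Dilated lifetime: Δt = γτ₀ = 2.06 × 12.4 ns = 25.544 ns
d = vΔt = 0.87427c × 25.544 ns = 2.6211×10^8 m/s × 2.5544×10^-8 s = 6.70 m

d ≈ 6.70 m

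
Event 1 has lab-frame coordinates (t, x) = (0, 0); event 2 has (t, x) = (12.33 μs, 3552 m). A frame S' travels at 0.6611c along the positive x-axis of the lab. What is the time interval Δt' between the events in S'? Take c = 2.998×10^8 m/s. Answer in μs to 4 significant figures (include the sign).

Δt' ≈ 5.994 μs

γ = 1/√(1 − 0.6611²) = 1.33280
Δt' = γ(Δt − vΔx/c²) = 1.33280 × (12.33 μs − 0.6611×3552 m / (2.998×10^8 m/s))
= 1.33280 × (4.49735 μs) = 5.994 μs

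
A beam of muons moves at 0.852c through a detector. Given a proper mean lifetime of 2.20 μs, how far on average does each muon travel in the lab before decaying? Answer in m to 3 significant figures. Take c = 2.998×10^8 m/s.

d ≈ 1070 m

γ = 1/√(1 − 0.852²) = 1.9101
Dilated lifetime: Δt = γτ₀ = 1.9101 × 2.20 μs = 4.2021 μs
d = vΔt = 0.852c × 4.2021 μs = 2.5543×10^8 m/s × 4.2021×10^-6 s = 1070 m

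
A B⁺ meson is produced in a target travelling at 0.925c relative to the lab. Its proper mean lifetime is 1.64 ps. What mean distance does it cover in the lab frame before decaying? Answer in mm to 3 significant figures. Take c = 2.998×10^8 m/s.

d ≈ 1.20 mm

γ = 1/√(1 − 0.925²) = 2.6318
Dilated lifetime: Δt = γτ₀ = 2.6318 × 1.64 ps = 4.3162 ps
d = vΔt = 0.925c × 4.3162 ps = 2.7732×10^8 m/s × 4.3162×10^-12 s = 1.20 mm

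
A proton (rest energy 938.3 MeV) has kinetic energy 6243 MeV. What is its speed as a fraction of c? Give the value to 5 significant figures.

β ≈ 0.99143

γ = 1 + K/(m₀c²) = 1 + 6243/938.3 = 7.653522
β = √(1 − 1/γ²) = 0.99143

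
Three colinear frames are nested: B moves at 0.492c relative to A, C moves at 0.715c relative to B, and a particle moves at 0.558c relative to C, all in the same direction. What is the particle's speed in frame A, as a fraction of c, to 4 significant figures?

u ≈ 0.9684c

Compose boost 2: (0.715 + 0.492)/(1 + 0.715×0.492) = 1.207/1.35178 = 0.892897
Compose boost 3: (0.558 + 0.892897)/(1 + 0.558×0.892897) = 1.45090/1.49824 = 0.9684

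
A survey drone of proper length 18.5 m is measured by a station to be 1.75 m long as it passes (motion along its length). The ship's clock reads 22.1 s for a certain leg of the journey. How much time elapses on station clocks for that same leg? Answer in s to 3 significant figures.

Length contraction ⇒ γ = L₀/L = 18.5/1.75 = 10.571
Time dilation: Δt = γτ₀ = 10.571 × 22.1 s = 234 s

Δt ≈ 234 s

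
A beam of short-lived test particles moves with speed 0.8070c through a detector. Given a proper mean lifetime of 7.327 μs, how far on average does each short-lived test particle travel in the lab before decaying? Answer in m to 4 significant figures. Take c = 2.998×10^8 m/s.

d ≈ 3002 m

γ = 1/√(1 − 0.8070²) = 1.69333
Dilated lifetime: Δt = γτ₀ = 1.69333 × 7.327 μs = 12.4070 μs
d = vΔt = 0.8070c × 12.4070 μs = 2.41939×10^8 m/s × 1.24070×10^-5 s = 3002 m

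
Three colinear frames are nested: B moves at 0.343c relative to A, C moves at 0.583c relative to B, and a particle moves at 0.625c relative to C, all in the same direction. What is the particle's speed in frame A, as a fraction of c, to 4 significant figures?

Compose boost 2: (0.583 + 0.343)/(1 + 0.583×0.343) = 0.9260/1.19997 = 0.771687
Compose boost 3: (0.625 + 0.771687)/(1 + 0.625×0.771687) = 1.39669/1.48230 = 0.9422

u ≈ 0.9422c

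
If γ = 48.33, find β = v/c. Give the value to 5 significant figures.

β ≈ 0.99979

β = √(1 − 1/γ²) = √(1 − 1/48.33²) = √(0.9995719) = 0.99979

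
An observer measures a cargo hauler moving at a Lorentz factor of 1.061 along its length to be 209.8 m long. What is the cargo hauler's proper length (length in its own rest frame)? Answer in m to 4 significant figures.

L₀ ≈ 222.6 m

γ = 1.061 (given)
L₀ = γL = 1.061 × 209.8 = 222.6 m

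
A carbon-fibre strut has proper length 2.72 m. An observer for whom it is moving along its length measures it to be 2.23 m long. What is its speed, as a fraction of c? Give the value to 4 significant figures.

γ = L₀/L = 2.72/2.23 = 1.21973
β = √(1 − 1/γ²) = 0.5726

β ≈ 0.5726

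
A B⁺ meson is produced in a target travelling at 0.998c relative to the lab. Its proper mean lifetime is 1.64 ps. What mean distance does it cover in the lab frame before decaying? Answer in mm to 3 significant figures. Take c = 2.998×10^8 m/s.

d ≈ 7.76 mm

γ = 1/√(1 − 0.998²) = 15.819
Dilated lifetime: Δt = γτ₀ = 15.819 × 1.64 ps = 25.944 ps
d = vΔt = 0.998c × 25.944 ps = 2.9920×10^8 m/s × 2.5944×10^-11 s = 7.76 mm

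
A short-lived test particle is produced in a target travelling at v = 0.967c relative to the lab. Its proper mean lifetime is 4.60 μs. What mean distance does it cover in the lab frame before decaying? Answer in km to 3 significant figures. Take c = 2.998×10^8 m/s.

γ = 1/√(1 − 0.967²) = 3.9250
Dilated lifetime: Δt = γτ₀ = 3.9250 × 4.60 μs = 18.055 μs
d = vΔt = 0.967c × 18.055 μs = 2.8991×10^8 m/s × 1.8055×10^-5 s = 5.23 km

d ≈ 5.23 km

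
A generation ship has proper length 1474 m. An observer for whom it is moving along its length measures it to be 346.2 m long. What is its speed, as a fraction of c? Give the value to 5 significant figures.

γ = L₀/L = 1474/346.2 = 4.257655
β = √(1 − 1/γ²) = 0.97203

β ≈ 0.97203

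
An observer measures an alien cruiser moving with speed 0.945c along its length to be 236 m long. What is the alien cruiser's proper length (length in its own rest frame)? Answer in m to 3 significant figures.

γ = 1/√(1 − 0.945²) = 3.0574
L₀ = γL = 3.0574 × 236 = 722 m

L₀ ≈ 722 m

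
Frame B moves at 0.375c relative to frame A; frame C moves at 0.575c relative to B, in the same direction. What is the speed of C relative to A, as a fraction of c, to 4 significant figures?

u ≈ 0.7815c

Compose boost 2: (0.575 + 0.375)/(1 + 0.575×0.375) = 0.9500/1.21562 = 0.7815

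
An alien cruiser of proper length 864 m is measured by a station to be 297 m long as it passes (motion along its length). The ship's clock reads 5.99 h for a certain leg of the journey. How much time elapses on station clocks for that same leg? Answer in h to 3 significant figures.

Length contraction ⇒ γ = L₀/L = 864/297 = 2.9091
Time dilation: Δt = γτ₀ = 2.9091 × 5.99 h = 17.4 h

Δt ≈ 17.4 h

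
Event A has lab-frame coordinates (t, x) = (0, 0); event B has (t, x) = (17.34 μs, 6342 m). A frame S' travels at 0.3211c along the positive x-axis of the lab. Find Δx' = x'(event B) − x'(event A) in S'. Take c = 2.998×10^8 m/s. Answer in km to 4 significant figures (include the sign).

Δx' ≈ 4.934 km

γ = 1/√(1 − 0.3211²) = 1.05592
Δx' = γ(Δx − vΔt) = 1.05592 × (6342 m − 0.3211×(2.998×10^8 m/s)×17.34×10^-6 s)
= 1.05592 × (4672.75 m) = 4.934 km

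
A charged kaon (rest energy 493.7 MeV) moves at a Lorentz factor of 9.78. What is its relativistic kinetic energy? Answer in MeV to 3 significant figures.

γ = 9.78 (given)
K = (γ − 1)m₀c² = (9.78 − 1) × 493.7 MeV = 8.7800 × 493.7 MeV = 4330 MeV

K ≈ 4330 MeV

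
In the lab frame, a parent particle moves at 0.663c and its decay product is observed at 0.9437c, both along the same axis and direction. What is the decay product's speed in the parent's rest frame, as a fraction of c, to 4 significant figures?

Inverse velocity addition: u' = (u − v)/(1 − uv/c²)
= (0.9437 − 0.663)/(1 − 0.9437×0.663) = 0.2807/0.374327 = 0.7499

u' ≈ 0.7499c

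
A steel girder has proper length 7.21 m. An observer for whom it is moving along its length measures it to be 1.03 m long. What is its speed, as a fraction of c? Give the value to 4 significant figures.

β ≈ 0.9897

γ = L₀/L = 7.21/1.03 = 7.00000
β = √(1 − 1/γ²) = 0.9897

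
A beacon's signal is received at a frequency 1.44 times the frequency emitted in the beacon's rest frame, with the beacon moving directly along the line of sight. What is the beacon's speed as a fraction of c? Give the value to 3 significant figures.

β ≈ 0.349

f_obs/f_src = √((1+β)/(1−β)) = 1.44  ⇒  (1+β)/(1−β) = 2.0736
β = |1 − D²|/(1 + D²) = |1 − 2.0736|/(1 + 2.0736) = 0.349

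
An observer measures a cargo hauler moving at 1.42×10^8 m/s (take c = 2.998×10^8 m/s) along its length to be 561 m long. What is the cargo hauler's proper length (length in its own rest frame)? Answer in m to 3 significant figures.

L₀ ≈ 637 m

β = v/c = 1.42×10^8 / 2.998×10^8 = 0.47365
γ = 1/√(1 − 0.47365²) = 1.1354
L₀ = γL = 1.1354 × 561 = 637 m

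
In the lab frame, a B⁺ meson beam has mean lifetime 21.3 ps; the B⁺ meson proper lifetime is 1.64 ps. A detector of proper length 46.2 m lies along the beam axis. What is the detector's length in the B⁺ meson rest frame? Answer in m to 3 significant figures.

Time dilation ⇒ γ = Δt/τ₀ = 21.3/1.64 = 12.988
Length contraction: L = L₀/γ = 46.2/12.988 = 3.56 m

L ≈ 3.56 m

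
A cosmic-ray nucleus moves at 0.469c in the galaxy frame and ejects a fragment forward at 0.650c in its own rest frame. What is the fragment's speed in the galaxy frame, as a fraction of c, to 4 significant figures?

u ≈ 0.8576c

Compose boost 2: (0.650 + 0.469)/(1 + 0.650×0.469) = 1.119/1.30485 = 0.8576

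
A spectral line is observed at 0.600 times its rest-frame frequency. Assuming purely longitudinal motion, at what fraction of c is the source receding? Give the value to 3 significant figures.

f_obs/f_src = √((1−β)/(1+β)) = 0.600  ⇒  (1−β)/(1+β) = 0.36000
β = |1 − D²|/(1 + D²) = |1 − 0.36000|/(1 + 0.36000) = 0.471

β ≈ 0.471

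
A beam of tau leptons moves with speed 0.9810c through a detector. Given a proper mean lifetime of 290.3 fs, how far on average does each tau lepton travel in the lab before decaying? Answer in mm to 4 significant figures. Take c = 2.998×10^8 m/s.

γ = 1/√(1 − 0.9810²) = 5.15443
Dilated lifetime: Δt = γτ₀ = 5.15443 × 290.3 fs = 1496.33 fs
d = vΔt = 0.9810c × 1496.33 fs = 2.94104×10^8 m/s × 1.49633×10^-12 s = 0.4401 mm

d ≈ 0.4401 mm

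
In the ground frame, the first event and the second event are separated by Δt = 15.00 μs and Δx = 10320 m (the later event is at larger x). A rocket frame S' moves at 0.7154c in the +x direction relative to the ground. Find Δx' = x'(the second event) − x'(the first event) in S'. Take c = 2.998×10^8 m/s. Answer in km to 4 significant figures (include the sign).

Δx' ≈ 10.17 km

γ = 1/√(1 − 0.7154²) = 1.43120
Δx' = γ(Δx − vΔt) = 1.43120 × (10320 m − 0.7154×(2.998×10^8 m/s)×15.00×10^-6 s)
= 1.43120 × (7102.85 m) = 10.17 km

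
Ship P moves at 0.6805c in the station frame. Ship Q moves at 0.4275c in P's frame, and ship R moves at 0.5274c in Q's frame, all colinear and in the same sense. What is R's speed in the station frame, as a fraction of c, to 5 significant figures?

u ≈ 0.95390c

Compose boost 2: (0.4275 + 0.6805)/(1 + 0.4275×0.6805) = 1.1080/1.290914 = 0.8583068
Compose boost 3: (0.5274 + 0.8583068)/(1 + 0.5274×0.8583068) = 1.385707/1.452671 = 0.95390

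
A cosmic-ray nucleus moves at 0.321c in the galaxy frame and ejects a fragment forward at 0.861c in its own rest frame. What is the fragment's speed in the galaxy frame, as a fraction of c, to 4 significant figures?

Compose boost 2: (0.861 + 0.321)/(1 + 0.861×0.321) = 1.182/1.27638 = 0.9261

u ≈ 0.9261c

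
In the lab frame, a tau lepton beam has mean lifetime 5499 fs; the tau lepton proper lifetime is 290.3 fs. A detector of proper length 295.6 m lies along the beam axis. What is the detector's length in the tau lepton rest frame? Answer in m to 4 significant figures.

L ≈ 15.61 m

Time dilation ⇒ γ = Δt/τ₀ = 5499/290.3 = 18.9425
Length contraction: L = L₀/γ = 295.6/18.9425 = 15.61 m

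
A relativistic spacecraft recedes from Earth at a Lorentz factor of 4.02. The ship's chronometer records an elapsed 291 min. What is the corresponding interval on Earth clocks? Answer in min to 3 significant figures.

Δt ≈ 1170 min

γ = 4.02 (given)
Time dilation: Δt = γτ₀ = 4.02 × 291 min = 1170 min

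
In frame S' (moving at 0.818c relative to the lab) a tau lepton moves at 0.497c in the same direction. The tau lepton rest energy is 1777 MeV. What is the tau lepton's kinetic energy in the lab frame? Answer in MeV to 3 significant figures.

u_lab = (0.497 + 0.818)/(1 + 0.497×0.818) = 0.934914
γ = 1/√(1 − 0.934914²) = 2.8179
K = (γ − 1)m₀c² = (2.8179 − 1) × 1777 = 1.8179 × 1777 = 3230 MeV

K ≈ 3230 MeV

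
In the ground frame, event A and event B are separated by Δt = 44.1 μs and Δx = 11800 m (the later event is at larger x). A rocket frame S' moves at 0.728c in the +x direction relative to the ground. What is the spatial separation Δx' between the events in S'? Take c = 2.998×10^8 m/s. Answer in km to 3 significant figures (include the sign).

γ = 1/√(1 − 0.728²) = 1.4586
Δx' = γ(Δx − vΔt) = 1.4586 × (11800 m − 0.728×(2.998×10^8 m/s)×44.1×10^-6 s)
= 1.4586 × (2175.0 m) = 3.17 km

Δx' ≈ 3.17 km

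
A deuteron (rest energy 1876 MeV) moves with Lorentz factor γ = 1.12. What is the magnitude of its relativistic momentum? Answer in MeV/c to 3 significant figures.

β = √(1 − 1/γ²) = √(1 − 1/1.12²) = 0.45034
p = γβm₀c = 1.12 × 0.45034 × 1876 MeV/c = 946 MeV/c

p ≈ 946 MeV/c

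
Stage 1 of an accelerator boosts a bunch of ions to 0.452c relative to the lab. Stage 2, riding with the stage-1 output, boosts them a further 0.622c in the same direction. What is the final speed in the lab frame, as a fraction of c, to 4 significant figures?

Compose boost 2: (0.622 + 0.452)/(1 + 0.622×0.452) = 1.074/1.28114 = 0.8383

u ≈ 0.8383c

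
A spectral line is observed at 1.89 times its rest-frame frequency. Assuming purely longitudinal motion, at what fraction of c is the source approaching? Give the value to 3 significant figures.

β ≈ 0.563

f_obs/f_src = √((1+β)/(1−β)) = 1.89  ⇒  (1+β)/(1−β) = 3.5721
β = |1 − D²|/(1 + D²) = |1 − 3.5721|/(1 + 3.5721) = 0.563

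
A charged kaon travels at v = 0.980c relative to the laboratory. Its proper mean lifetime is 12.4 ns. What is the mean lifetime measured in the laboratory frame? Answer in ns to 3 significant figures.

γ = 1/√(1 − 0.980²) = 5.0252
Time dilation: Δt = γτ₀ = 5.0252 × 12.4 ns = 62.3 ns

Δt ≈ 62.3 ns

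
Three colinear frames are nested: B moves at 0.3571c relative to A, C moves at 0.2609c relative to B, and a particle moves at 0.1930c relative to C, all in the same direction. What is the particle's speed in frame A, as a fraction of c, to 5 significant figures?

Compose boost 2: (0.2609 + 0.3571)/(1 + 0.2609×0.3571) = 0.61800/1.093167 = 0.5653297
Compose boost 3: (0.1930 + 0.5653297)/(1 + 0.1930×0.5653297) = 0.7583297/1.109109 = 0.68373

u ≈ 0.68373c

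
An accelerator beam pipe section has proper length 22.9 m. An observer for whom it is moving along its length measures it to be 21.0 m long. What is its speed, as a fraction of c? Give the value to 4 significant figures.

β ≈ 0.3988

γ = L₀/L = 22.9/21.0 = 1.09048
β = √(1 − 1/γ²) = 0.3988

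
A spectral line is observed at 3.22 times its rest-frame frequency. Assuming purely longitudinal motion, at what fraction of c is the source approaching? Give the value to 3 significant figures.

f_obs/f_src = √((1+β)/(1−β)) = 3.22  ⇒  (1+β)/(1−β) = 10.368
β = |1 − D²|/(1 + D²) = |1 − 10.368|/(1 + 10.368) = 0.824

β ≈ 0.824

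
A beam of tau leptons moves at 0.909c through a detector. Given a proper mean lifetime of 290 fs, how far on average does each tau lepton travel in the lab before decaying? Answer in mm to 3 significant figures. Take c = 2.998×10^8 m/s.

d ≈ 0.190 mm

γ = 1/√(1 − 0.909²) = 2.3993
Dilated lifetime: Δt = γτ₀ = 2.3993 × 290 fs = 695.78 fs
d = vΔt = 0.909c × 695.78 fs = 2.7252×10^8 m/s × 6.9578×10^-13 s = 0.190 mm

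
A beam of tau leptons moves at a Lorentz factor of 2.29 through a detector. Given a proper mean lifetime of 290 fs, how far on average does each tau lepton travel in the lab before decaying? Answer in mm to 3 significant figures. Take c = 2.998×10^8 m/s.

d ≈ 0.179 mm

β = √(1 − 1/γ²) = √(1 − 1/2.29²) = 0.89962
Dilated lifetime: Δt = γτ₀ = 2.29 × 290 fs = 664.10 fs
d = vΔt = 0.89962c × 664.10 fs = 2.6970×10^8 m/s × 6.6410×10^-13 s = 0.179 mm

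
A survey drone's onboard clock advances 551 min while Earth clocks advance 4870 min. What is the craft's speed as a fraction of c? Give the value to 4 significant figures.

γ = Δt/τ₀ = 4870/551 = 8.83848
β = √(1 − 1/γ²) = √(1 − 1/8.83848²) = 0.9936

β ≈ 0.9936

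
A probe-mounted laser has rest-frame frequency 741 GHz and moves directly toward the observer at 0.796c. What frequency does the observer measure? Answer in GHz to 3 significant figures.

f_obs ≈ 2200 GHz

Relativistic Doppler: f_obs = f_src √((1+β)/(1−β))
= 741 × √(1.7960/0.20400) = 741 × 2.9671 = 2200 GHz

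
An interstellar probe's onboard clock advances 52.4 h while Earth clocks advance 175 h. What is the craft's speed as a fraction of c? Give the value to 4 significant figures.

β ≈ 0.9541

γ = Δt/τ₀ = 175/52.4 = 3.33969
β = √(1 − 1/γ²) = √(1 − 1/3.33969²) = 0.9541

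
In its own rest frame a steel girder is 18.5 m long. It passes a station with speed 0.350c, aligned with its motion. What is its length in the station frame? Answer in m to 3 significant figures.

L ≈ 17.3 m

γ = 1/√(1 − 0.350²) = 1.0675
Length contraction: L = L₀/γ = 18.5/1.0675 = 17.3 m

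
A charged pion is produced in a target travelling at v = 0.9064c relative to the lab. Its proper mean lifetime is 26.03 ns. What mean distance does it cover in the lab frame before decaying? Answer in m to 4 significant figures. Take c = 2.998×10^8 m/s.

d ≈ 16.74 m

γ = 1/√(1 − 0.9064²) = 2.36731
Dilated lifetime: Δt = γτ₀ = 2.36731 × 26.03 ns = 61.6211 ns
d = vΔt = 0.9064c × 61.6211 ns = 2.71739×10^8 m/s × 6.16211×10^-8 s = 16.74 m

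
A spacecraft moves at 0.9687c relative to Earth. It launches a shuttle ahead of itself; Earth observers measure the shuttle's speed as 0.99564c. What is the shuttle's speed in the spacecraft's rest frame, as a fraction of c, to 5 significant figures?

Inverse velocity addition: u' = (u − v)/(1 − uv/c²)
= (0.99564 − 0.9687)/(1 − 0.99564×0.9687) = 0.026940/0.03552353 = 0.75837

u' ≈ 0.75837c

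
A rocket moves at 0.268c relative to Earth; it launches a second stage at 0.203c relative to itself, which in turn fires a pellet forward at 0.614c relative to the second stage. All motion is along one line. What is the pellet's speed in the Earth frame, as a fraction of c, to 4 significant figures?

Compose boost 2: (0.203 + 0.268)/(1 + 0.203×0.268) = 0.4710/1.05440 = 0.446698
Compose boost 3: (0.614 + 0.446698)/(1 + 0.614×0.446698) = 1.06070/1.27427 = 0.8324

u ≈ 0.8324c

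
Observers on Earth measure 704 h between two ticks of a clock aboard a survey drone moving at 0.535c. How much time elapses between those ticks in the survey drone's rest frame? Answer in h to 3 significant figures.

τ₀ ≈ 595 h

γ = 1/√(1 − 0.535²) = 1.1836
Proper time: τ₀ = Δt/γ = 704/1.1836 = 595 h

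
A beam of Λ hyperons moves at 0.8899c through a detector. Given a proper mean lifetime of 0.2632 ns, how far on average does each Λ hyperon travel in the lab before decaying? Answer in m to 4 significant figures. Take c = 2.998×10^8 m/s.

d ≈ 0.1539 m

γ = 1/√(1 − 0.8899²) = 2.19223
Dilated lifetime: Δt = γτ₀ = 2.19223 × 0.2632 ns = 0.576996 ns
d = vΔt = 0.8899c × 0.576996 ns = 2.66792×10^8 m/s × 5.76996×10^-10 s = 0.1539 m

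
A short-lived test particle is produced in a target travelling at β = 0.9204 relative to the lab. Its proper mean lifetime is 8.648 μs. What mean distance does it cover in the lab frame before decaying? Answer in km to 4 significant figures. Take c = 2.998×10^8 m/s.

γ = 1/√(1 − 0.9204²) = 2.55769
Dilated lifetime: Δt = γτ₀ = 2.55769 × 8.648 μs = 22.1189 μs
d = vΔt = 0.9204c × 22.1189 μs = 2.75936×10^8 m/s × 2.21189×10^-5 s = 6.103 km

d ≈ 6.103 km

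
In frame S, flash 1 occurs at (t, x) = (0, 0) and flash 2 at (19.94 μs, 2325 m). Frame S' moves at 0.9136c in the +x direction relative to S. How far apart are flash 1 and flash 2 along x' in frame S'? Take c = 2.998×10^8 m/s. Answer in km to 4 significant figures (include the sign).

Δx' ≈ -7.714 km

γ = 1/√(1 − 0.9136²) = 2.45933
Δx' = γ(Δx − vΔt) = 2.45933 × (2325 m − 0.9136×(2.998×10^8 m/s)×19.94×10^-6 s)
= 2.45933 × (-3136.51 m) = -7.714 km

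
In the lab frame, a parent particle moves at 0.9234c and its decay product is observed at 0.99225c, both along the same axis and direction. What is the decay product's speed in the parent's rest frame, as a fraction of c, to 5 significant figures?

u' ≈ 0.82203c

Inverse velocity addition: u' = (u − v)/(1 − uv/c²)
= (0.99225 − 0.9234)/(1 − 0.99225×0.9234) = 0.068850/0.08375635 = 0.82203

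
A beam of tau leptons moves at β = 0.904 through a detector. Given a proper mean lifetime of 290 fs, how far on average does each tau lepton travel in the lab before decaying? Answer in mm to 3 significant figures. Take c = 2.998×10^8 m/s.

d ≈ 0.184 mm

γ = 1/√(1 − 0.904²) = 2.3390
Dilated lifetime: Δt = γτ₀ = 2.3390 × 290 fs = 678.31 fs
d = vΔt = 0.904c × 678.31 fs = 2.7102×10^8 m/s × 6.7831×10^-13 s = 0.184 mm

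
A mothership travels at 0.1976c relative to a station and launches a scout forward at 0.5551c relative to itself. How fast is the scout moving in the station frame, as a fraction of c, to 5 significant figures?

u ≈ 0.67830c

Compose boost 2: (0.5551 + 0.1976)/(1 + 0.5551×0.1976) = 0.75270/1.109688 = 0.67830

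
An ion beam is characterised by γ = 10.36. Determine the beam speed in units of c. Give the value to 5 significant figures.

β = √(1 − 1/γ²) = √(1 − 1/10.36²) = √(0.9906829) = 0.99533

β ≈ 0.99533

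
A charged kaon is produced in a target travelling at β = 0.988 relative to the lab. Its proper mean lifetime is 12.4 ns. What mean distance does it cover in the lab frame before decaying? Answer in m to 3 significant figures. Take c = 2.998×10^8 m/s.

γ = 1/√(1 − 0.988²) = 6.4744
Dilated lifetime: Δt = γτ₀ = 6.4744 × 12.4 ns = 80.283 ns
d = vΔt = 0.988c × 80.283 ns = 2.9620×10^8 m/s × 8.0283×10^-8 s = 23.8 m

d ≈ 23.8 m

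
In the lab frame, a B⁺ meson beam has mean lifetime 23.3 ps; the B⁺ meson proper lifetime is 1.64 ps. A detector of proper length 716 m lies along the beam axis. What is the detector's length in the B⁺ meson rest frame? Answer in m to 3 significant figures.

Time dilation ⇒ γ = Δt/τ₀ = 23.3/1.64 = 14.207
Length contraction: L = L₀/γ = 716/14.207 = 50.4 m

L ≈ 50.4 m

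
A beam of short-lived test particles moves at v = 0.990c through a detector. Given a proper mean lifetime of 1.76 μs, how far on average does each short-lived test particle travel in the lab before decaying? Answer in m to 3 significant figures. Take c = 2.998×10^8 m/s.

d ≈ 3700 m

γ = 1/√(1 − 0.990²) = 7.0888
Dilated lifetime: Δt = γτ₀ = 7.0888 × 1.76 μs = 12.476 μs
d = vΔt = 0.990c × 12.476 μs = 2.9680×10^8 m/s × 1.2476×10^-5 s = 3700 m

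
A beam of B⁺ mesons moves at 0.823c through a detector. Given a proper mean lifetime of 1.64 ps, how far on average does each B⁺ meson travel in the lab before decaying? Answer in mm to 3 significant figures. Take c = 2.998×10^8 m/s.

d ≈ 0.712 mm

γ = 1/√(1 − 0.823²) = 1.7604
Dilated lifetime: Δt = γτ₀ = 1.7604 × 1.64 ps = 2.8871 ps
d = vΔt = 0.823c × 2.8871 ps = 2.4674×10^8 m/s × 2.8871×10^-12 s = 0.712 mm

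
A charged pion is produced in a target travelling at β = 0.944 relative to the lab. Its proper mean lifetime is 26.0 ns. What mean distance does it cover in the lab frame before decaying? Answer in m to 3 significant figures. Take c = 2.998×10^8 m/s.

d ≈ 22.3 m

γ = 1/√(1 − 0.944²) = 3.0308
Dilated lifetime: Δt = γτ₀ = 3.0308 × 26.0 ns = 78.801 ns
d = vΔt = 0.944c × 78.801 ns = 2.8301×10^8 m/s × 7.8801×10^-8 s = 22.3 m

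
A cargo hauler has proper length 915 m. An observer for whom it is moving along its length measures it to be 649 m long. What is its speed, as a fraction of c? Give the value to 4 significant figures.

γ = L₀/L = 915/649 = 1.40986
β = √(1 − 1/γ²) = 0.7049

β ≈ 0.7049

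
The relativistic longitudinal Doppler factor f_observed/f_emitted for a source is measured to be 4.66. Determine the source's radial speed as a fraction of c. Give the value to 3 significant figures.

f_obs/f_src = √((1+β)/(1−β)) = 4.66  ⇒  (1+β)/(1−β) = 21.716
β = |1 − D²|/(1 + D²) = |1 − 21.716|/(1 + 21.716) = 0.912

β ≈ 0.912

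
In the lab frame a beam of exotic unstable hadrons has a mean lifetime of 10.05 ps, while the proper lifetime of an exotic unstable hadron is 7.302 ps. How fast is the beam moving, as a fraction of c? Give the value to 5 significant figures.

γ = Δt/τ₀ = 10.05/7.302 = 1.376335
β = √(1 − 1/γ²) = √(1 − 1/1.376335²) = 0.68710

β ≈ 0.68710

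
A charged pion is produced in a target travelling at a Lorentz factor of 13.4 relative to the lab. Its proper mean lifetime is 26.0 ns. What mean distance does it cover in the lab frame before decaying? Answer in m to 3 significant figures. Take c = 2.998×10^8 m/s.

d ≈ 104 m

β = √(1 − 1/γ²) = √(1 − 1/13.4²) = 0.99721
Dilated lifetime: Δt = γτ₀ = 13.4 × 26.0 ns = 348.40 ns
d = vΔt = 0.99721c × 348.40 ns = 2.9896×10^8 m/s × 3.4840×10^-7 s = 104 m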